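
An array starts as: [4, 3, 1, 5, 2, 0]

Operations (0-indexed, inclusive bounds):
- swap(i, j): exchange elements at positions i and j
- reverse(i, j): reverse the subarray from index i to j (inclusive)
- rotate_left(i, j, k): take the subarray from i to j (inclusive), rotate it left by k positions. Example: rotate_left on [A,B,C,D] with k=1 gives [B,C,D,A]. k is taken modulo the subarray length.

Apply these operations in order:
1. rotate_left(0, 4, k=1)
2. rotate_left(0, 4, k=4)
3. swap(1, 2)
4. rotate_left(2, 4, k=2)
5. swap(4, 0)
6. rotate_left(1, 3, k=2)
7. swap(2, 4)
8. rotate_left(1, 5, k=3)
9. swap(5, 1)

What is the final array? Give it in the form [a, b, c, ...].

After 1 (rotate_left(0, 4, k=1)): [3, 1, 5, 2, 4, 0]
After 2 (rotate_left(0, 4, k=4)): [4, 3, 1, 5, 2, 0]
After 3 (swap(1, 2)): [4, 1, 3, 5, 2, 0]
After 4 (rotate_left(2, 4, k=2)): [4, 1, 2, 3, 5, 0]
After 5 (swap(4, 0)): [5, 1, 2, 3, 4, 0]
After 6 (rotate_left(1, 3, k=2)): [5, 3, 1, 2, 4, 0]
After 7 (swap(2, 4)): [5, 3, 4, 2, 1, 0]
After 8 (rotate_left(1, 5, k=3)): [5, 1, 0, 3, 4, 2]
After 9 (swap(5, 1)): [5, 2, 0, 3, 4, 1]

Answer: [5, 2, 0, 3, 4, 1]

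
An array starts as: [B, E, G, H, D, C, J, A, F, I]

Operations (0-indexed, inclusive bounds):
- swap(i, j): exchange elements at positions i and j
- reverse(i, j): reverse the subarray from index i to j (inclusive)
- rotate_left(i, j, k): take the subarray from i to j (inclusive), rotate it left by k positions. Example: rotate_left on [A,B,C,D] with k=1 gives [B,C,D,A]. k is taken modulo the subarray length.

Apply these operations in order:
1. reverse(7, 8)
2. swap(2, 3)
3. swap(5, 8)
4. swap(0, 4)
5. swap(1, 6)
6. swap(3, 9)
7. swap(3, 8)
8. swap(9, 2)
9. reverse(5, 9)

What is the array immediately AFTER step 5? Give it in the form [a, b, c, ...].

Answer: [D, J, H, G, B, A, E, F, C, I]

Derivation:
After 1 (reverse(7, 8)): [B, E, G, H, D, C, J, F, A, I]
After 2 (swap(2, 3)): [B, E, H, G, D, C, J, F, A, I]
After 3 (swap(5, 8)): [B, E, H, G, D, A, J, F, C, I]
After 4 (swap(0, 4)): [D, E, H, G, B, A, J, F, C, I]
After 5 (swap(1, 6)): [D, J, H, G, B, A, E, F, C, I]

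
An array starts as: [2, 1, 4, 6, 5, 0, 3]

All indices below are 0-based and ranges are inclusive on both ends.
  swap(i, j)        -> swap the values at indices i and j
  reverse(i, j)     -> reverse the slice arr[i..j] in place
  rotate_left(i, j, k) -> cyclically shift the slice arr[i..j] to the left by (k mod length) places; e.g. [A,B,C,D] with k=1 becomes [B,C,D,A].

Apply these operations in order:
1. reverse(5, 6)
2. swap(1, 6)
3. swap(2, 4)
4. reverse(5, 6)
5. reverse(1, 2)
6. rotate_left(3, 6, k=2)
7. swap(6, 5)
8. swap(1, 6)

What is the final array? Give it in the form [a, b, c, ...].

After 1 (reverse(5, 6)): [2, 1, 4, 6, 5, 3, 0]
After 2 (swap(1, 6)): [2, 0, 4, 6, 5, 3, 1]
After 3 (swap(2, 4)): [2, 0, 5, 6, 4, 3, 1]
After 4 (reverse(5, 6)): [2, 0, 5, 6, 4, 1, 3]
After 5 (reverse(1, 2)): [2, 5, 0, 6, 4, 1, 3]
After 6 (rotate_left(3, 6, k=2)): [2, 5, 0, 1, 3, 6, 4]
After 7 (swap(6, 5)): [2, 5, 0, 1, 3, 4, 6]
After 8 (swap(1, 6)): [2, 6, 0, 1, 3, 4, 5]

Answer: [2, 6, 0, 1, 3, 4, 5]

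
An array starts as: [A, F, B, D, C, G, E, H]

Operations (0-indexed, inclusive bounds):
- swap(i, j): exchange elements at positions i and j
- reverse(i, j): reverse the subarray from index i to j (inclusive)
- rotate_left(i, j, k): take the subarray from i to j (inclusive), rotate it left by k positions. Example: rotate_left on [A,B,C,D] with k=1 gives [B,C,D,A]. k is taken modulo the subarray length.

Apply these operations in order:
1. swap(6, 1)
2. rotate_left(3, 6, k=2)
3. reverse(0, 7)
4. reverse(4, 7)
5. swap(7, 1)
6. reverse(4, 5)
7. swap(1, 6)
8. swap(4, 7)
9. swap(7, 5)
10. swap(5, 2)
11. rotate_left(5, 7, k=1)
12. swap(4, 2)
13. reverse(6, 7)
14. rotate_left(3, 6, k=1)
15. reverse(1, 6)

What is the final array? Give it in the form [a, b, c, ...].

After 1 (swap(6, 1)): [A, E, B, D, C, G, F, H]
After 2 (rotate_left(3, 6, k=2)): [A, E, B, G, F, D, C, H]
After 3 (reverse(0, 7)): [H, C, D, F, G, B, E, A]
After 4 (reverse(4, 7)): [H, C, D, F, A, E, B, G]
After 5 (swap(7, 1)): [H, G, D, F, A, E, B, C]
After 6 (reverse(4, 5)): [H, G, D, F, E, A, B, C]
After 7 (swap(1, 6)): [H, B, D, F, E, A, G, C]
After 8 (swap(4, 7)): [H, B, D, F, C, A, G, E]
After 9 (swap(7, 5)): [H, B, D, F, C, E, G, A]
After 10 (swap(5, 2)): [H, B, E, F, C, D, G, A]
After 11 (rotate_left(5, 7, k=1)): [H, B, E, F, C, G, A, D]
After 12 (swap(4, 2)): [H, B, C, F, E, G, A, D]
After 13 (reverse(6, 7)): [H, B, C, F, E, G, D, A]
After 14 (rotate_left(3, 6, k=1)): [H, B, C, E, G, D, F, A]
After 15 (reverse(1, 6)): [H, F, D, G, E, C, B, A]

Answer: [H, F, D, G, E, C, B, A]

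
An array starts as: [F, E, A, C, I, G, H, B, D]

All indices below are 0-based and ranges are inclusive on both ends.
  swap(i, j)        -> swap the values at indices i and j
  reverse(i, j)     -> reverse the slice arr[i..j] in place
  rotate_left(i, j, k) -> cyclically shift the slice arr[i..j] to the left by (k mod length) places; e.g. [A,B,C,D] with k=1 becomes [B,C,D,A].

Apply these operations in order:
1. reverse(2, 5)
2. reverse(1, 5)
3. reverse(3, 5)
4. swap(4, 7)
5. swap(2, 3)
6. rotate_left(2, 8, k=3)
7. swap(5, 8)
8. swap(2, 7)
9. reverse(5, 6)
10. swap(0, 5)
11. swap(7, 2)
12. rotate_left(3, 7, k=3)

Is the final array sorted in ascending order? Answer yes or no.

Answer: no

Derivation:
After 1 (reverse(2, 5)): [F, E, G, I, C, A, H, B, D]
After 2 (reverse(1, 5)): [F, A, C, I, G, E, H, B, D]
After 3 (reverse(3, 5)): [F, A, C, E, G, I, H, B, D]
After 4 (swap(4, 7)): [F, A, C, E, B, I, H, G, D]
After 5 (swap(2, 3)): [F, A, E, C, B, I, H, G, D]
After 6 (rotate_left(2, 8, k=3)): [F, A, I, H, G, D, E, C, B]
After 7 (swap(5, 8)): [F, A, I, H, G, B, E, C, D]
After 8 (swap(2, 7)): [F, A, C, H, G, B, E, I, D]
After 9 (reverse(5, 6)): [F, A, C, H, G, E, B, I, D]
After 10 (swap(0, 5)): [E, A, C, H, G, F, B, I, D]
After 11 (swap(7, 2)): [E, A, I, H, G, F, B, C, D]
After 12 (rotate_left(3, 7, k=3)): [E, A, I, B, C, H, G, F, D]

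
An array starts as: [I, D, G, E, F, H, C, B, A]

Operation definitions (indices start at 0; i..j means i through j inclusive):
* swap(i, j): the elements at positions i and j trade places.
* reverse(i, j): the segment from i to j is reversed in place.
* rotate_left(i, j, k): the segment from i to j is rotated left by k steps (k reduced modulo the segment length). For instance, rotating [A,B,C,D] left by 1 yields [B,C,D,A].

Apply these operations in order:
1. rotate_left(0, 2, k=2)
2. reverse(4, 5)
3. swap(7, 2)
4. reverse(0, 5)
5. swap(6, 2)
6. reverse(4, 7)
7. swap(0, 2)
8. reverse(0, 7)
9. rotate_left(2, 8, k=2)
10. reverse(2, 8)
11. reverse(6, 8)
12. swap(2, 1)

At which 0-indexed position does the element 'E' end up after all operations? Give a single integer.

After 1 (rotate_left(0, 2, k=2)): [G, I, D, E, F, H, C, B, A]
After 2 (reverse(4, 5)): [G, I, D, E, H, F, C, B, A]
After 3 (swap(7, 2)): [G, I, B, E, H, F, C, D, A]
After 4 (reverse(0, 5)): [F, H, E, B, I, G, C, D, A]
After 5 (swap(6, 2)): [F, H, C, B, I, G, E, D, A]
After 6 (reverse(4, 7)): [F, H, C, B, D, E, G, I, A]
After 7 (swap(0, 2)): [C, H, F, B, D, E, G, I, A]
After 8 (reverse(0, 7)): [I, G, E, D, B, F, H, C, A]
After 9 (rotate_left(2, 8, k=2)): [I, G, B, F, H, C, A, E, D]
After 10 (reverse(2, 8)): [I, G, D, E, A, C, H, F, B]
After 11 (reverse(6, 8)): [I, G, D, E, A, C, B, F, H]
After 12 (swap(2, 1)): [I, D, G, E, A, C, B, F, H]

Answer: 3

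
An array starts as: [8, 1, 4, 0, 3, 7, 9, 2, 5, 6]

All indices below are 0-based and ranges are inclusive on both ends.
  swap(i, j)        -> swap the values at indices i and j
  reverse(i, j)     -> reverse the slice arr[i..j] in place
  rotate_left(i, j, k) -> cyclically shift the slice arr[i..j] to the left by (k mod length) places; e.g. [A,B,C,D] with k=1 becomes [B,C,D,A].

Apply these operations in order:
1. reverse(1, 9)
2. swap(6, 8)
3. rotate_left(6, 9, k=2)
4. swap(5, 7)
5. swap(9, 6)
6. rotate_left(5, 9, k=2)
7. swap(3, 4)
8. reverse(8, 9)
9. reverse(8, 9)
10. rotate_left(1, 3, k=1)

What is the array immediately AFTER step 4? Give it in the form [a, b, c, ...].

Answer: [8, 6, 5, 2, 9, 1, 3, 7, 4, 0]

Derivation:
After 1 (reverse(1, 9)): [8, 6, 5, 2, 9, 7, 3, 0, 4, 1]
After 2 (swap(6, 8)): [8, 6, 5, 2, 9, 7, 4, 0, 3, 1]
After 3 (rotate_left(6, 9, k=2)): [8, 6, 5, 2, 9, 7, 3, 1, 4, 0]
After 4 (swap(5, 7)): [8, 6, 5, 2, 9, 1, 3, 7, 4, 0]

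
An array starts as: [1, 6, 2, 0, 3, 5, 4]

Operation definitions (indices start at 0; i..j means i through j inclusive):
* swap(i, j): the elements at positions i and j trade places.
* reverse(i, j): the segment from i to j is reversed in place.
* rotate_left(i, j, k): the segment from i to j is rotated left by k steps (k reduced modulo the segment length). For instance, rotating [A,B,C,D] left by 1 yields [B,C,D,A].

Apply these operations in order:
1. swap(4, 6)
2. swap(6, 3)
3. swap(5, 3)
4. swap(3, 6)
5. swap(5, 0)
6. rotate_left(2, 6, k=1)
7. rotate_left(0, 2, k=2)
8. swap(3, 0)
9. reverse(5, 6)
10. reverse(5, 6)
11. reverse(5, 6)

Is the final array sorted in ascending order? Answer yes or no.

Answer: no

Derivation:
After 1 (swap(4, 6)): [1, 6, 2, 0, 4, 5, 3]
After 2 (swap(6, 3)): [1, 6, 2, 3, 4, 5, 0]
After 3 (swap(5, 3)): [1, 6, 2, 5, 4, 3, 0]
After 4 (swap(3, 6)): [1, 6, 2, 0, 4, 3, 5]
After 5 (swap(5, 0)): [3, 6, 2, 0, 4, 1, 5]
After 6 (rotate_left(2, 6, k=1)): [3, 6, 0, 4, 1, 5, 2]
After 7 (rotate_left(0, 2, k=2)): [0, 3, 6, 4, 1, 5, 2]
After 8 (swap(3, 0)): [4, 3, 6, 0, 1, 5, 2]
After 9 (reverse(5, 6)): [4, 3, 6, 0, 1, 2, 5]
After 10 (reverse(5, 6)): [4, 3, 6, 0, 1, 5, 2]
After 11 (reverse(5, 6)): [4, 3, 6, 0, 1, 2, 5]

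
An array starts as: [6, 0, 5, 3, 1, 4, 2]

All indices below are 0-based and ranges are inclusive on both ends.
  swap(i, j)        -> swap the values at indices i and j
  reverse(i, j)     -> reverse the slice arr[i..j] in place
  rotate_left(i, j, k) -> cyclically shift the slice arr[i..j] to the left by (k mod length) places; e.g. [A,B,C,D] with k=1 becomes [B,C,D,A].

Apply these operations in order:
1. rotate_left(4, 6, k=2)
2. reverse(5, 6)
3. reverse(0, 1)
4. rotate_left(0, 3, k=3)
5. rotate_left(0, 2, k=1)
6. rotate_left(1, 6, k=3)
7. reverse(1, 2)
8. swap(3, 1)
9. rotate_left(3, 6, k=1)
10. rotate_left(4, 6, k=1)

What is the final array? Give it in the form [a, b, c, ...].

Answer: [0, 1, 2, 6, 5, 4, 3]

Derivation:
After 1 (rotate_left(4, 6, k=2)): [6, 0, 5, 3, 2, 1, 4]
After 2 (reverse(5, 6)): [6, 0, 5, 3, 2, 4, 1]
After 3 (reverse(0, 1)): [0, 6, 5, 3, 2, 4, 1]
After 4 (rotate_left(0, 3, k=3)): [3, 0, 6, 5, 2, 4, 1]
After 5 (rotate_left(0, 2, k=1)): [0, 6, 3, 5, 2, 4, 1]
After 6 (rotate_left(1, 6, k=3)): [0, 2, 4, 1, 6, 3, 5]
After 7 (reverse(1, 2)): [0, 4, 2, 1, 6, 3, 5]
After 8 (swap(3, 1)): [0, 1, 2, 4, 6, 3, 5]
After 9 (rotate_left(3, 6, k=1)): [0, 1, 2, 6, 3, 5, 4]
After 10 (rotate_left(4, 6, k=1)): [0, 1, 2, 6, 5, 4, 3]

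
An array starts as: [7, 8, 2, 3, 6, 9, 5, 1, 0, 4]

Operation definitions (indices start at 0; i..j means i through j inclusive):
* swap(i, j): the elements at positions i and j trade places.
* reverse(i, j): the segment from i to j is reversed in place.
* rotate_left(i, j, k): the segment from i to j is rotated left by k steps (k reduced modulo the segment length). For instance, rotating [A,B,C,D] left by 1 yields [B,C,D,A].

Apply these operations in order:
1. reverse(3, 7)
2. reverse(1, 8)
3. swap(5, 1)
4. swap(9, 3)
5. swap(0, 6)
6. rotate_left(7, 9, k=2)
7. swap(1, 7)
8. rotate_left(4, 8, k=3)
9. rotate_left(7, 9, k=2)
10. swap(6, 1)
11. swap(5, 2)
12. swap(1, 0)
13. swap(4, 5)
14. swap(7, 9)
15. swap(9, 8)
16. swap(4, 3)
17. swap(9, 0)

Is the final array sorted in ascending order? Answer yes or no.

After 1 (reverse(3, 7)): [7, 8, 2, 1, 5, 9, 6, 3, 0, 4]
After 2 (reverse(1, 8)): [7, 0, 3, 6, 9, 5, 1, 2, 8, 4]
After 3 (swap(5, 1)): [7, 5, 3, 6, 9, 0, 1, 2, 8, 4]
After 4 (swap(9, 3)): [7, 5, 3, 4, 9, 0, 1, 2, 8, 6]
After 5 (swap(0, 6)): [1, 5, 3, 4, 9, 0, 7, 2, 8, 6]
After 6 (rotate_left(7, 9, k=2)): [1, 5, 3, 4, 9, 0, 7, 6, 2, 8]
After 7 (swap(1, 7)): [1, 6, 3, 4, 9, 0, 7, 5, 2, 8]
After 8 (rotate_left(4, 8, k=3)): [1, 6, 3, 4, 5, 2, 9, 0, 7, 8]
After 9 (rotate_left(7, 9, k=2)): [1, 6, 3, 4, 5, 2, 9, 8, 0, 7]
After 10 (swap(6, 1)): [1, 9, 3, 4, 5, 2, 6, 8, 0, 7]
After 11 (swap(5, 2)): [1, 9, 2, 4, 5, 3, 6, 8, 0, 7]
After 12 (swap(1, 0)): [9, 1, 2, 4, 5, 3, 6, 8, 0, 7]
After 13 (swap(4, 5)): [9, 1, 2, 4, 3, 5, 6, 8, 0, 7]
After 14 (swap(7, 9)): [9, 1, 2, 4, 3, 5, 6, 7, 0, 8]
After 15 (swap(9, 8)): [9, 1, 2, 4, 3, 5, 6, 7, 8, 0]
After 16 (swap(4, 3)): [9, 1, 2, 3, 4, 5, 6, 7, 8, 0]
After 17 (swap(9, 0)): [0, 1, 2, 3, 4, 5, 6, 7, 8, 9]

Answer: yes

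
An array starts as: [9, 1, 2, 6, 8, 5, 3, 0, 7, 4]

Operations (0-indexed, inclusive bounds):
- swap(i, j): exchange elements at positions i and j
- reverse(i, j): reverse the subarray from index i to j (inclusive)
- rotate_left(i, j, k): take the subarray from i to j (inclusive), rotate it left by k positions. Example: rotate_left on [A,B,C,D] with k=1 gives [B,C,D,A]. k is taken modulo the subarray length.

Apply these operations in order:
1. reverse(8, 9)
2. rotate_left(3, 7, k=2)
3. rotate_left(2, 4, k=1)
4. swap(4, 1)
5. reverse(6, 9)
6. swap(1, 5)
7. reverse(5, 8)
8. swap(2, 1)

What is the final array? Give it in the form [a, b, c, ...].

Answer: [9, 5, 0, 3, 1, 8, 4, 7, 2, 6]

Derivation:
After 1 (reverse(8, 9)): [9, 1, 2, 6, 8, 5, 3, 0, 4, 7]
After 2 (rotate_left(3, 7, k=2)): [9, 1, 2, 5, 3, 0, 6, 8, 4, 7]
After 3 (rotate_left(2, 4, k=1)): [9, 1, 5, 3, 2, 0, 6, 8, 4, 7]
After 4 (swap(4, 1)): [9, 2, 5, 3, 1, 0, 6, 8, 4, 7]
After 5 (reverse(6, 9)): [9, 2, 5, 3, 1, 0, 7, 4, 8, 6]
After 6 (swap(1, 5)): [9, 0, 5, 3, 1, 2, 7, 4, 8, 6]
After 7 (reverse(5, 8)): [9, 0, 5, 3, 1, 8, 4, 7, 2, 6]
After 8 (swap(2, 1)): [9, 5, 0, 3, 1, 8, 4, 7, 2, 6]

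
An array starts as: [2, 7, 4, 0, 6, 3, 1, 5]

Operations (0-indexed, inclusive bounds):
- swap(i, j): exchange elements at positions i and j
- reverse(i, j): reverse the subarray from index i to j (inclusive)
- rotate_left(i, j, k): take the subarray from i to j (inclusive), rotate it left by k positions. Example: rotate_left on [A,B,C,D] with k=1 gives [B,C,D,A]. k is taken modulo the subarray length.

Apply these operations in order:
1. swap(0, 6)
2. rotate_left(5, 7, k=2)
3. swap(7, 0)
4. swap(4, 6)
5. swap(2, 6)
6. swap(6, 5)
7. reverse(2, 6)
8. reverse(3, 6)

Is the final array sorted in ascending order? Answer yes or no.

After 1 (swap(0, 6)): [1, 7, 4, 0, 6, 3, 2, 5]
After 2 (rotate_left(5, 7, k=2)): [1, 7, 4, 0, 6, 5, 3, 2]
After 3 (swap(7, 0)): [2, 7, 4, 0, 6, 5, 3, 1]
After 4 (swap(4, 6)): [2, 7, 4, 0, 3, 5, 6, 1]
After 5 (swap(2, 6)): [2, 7, 6, 0, 3, 5, 4, 1]
After 6 (swap(6, 5)): [2, 7, 6, 0, 3, 4, 5, 1]
After 7 (reverse(2, 6)): [2, 7, 5, 4, 3, 0, 6, 1]
After 8 (reverse(3, 6)): [2, 7, 5, 6, 0, 3, 4, 1]

Answer: no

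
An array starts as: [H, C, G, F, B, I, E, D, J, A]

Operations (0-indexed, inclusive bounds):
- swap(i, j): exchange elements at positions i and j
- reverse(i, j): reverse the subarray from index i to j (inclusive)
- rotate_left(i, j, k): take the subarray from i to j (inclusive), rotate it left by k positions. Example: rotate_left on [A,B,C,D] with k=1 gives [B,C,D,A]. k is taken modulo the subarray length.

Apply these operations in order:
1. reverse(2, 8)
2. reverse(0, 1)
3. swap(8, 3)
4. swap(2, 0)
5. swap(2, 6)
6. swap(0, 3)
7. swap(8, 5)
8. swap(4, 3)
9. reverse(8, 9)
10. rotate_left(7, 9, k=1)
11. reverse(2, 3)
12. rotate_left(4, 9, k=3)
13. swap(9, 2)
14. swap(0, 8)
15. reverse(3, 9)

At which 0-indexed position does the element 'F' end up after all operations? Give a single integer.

Answer: 6

Derivation:
After 1 (reverse(2, 8)): [H, C, J, D, E, I, B, F, G, A]
After 2 (reverse(0, 1)): [C, H, J, D, E, I, B, F, G, A]
After 3 (swap(8, 3)): [C, H, J, G, E, I, B, F, D, A]
After 4 (swap(2, 0)): [J, H, C, G, E, I, B, F, D, A]
After 5 (swap(2, 6)): [J, H, B, G, E, I, C, F, D, A]
After 6 (swap(0, 3)): [G, H, B, J, E, I, C, F, D, A]
After 7 (swap(8, 5)): [G, H, B, J, E, D, C, F, I, A]
After 8 (swap(4, 3)): [G, H, B, E, J, D, C, F, I, A]
After 9 (reverse(8, 9)): [G, H, B, E, J, D, C, F, A, I]
After 10 (rotate_left(7, 9, k=1)): [G, H, B, E, J, D, C, A, I, F]
After 11 (reverse(2, 3)): [G, H, E, B, J, D, C, A, I, F]
After 12 (rotate_left(4, 9, k=3)): [G, H, E, B, A, I, F, J, D, C]
After 13 (swap(9, 2)): [G, H, C, B, A, I, F, J, D, E]
After 14 (swap(0, 8)): [D, H, C, B, A, I, F, J, G, E]
After 15 (reverse(3, 9)): [D, H, C, E, G, J, F, I, A, B]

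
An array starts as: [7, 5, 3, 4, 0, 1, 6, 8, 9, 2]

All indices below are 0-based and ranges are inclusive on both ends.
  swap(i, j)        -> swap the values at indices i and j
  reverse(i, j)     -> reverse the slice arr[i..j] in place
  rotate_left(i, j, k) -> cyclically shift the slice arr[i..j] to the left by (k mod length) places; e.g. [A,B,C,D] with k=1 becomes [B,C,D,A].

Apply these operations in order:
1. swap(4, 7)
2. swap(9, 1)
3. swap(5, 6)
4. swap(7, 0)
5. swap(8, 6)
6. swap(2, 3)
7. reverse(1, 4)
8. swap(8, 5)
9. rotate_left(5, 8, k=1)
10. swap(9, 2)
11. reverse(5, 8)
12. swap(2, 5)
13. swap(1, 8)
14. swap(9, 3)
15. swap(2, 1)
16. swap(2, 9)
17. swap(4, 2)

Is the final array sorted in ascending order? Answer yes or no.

After 1 (swap(4, 7)): [7, 5, 3, 4, 8, 1, 6, 0, 9, 2]
After 2 (swap(9, 1)): [7, 2, 3, 4, 8, 1, 6, 0, 9, 5]
After 3 (swap(5, 6)): [7, 2, 3, 4, 8, 6, 1, 0, 9, 5]
After 4 (swap(7, 0)): [0, 2, 3, 4, 8, 6, 1, 7, 9, 5]
After 5 (swap(8, 6)): [0, 2, 3, 4, 8, 6, 9, 7, 1, 5]
After 6 (swap(2, 3)): [0, 2, 4, 3, 8, 6, 9, 7, 1, 5]
After 7 (reverse(1, 4)): [0, 8, 3, 4, 2, 6, 9, 7, 1, 5]
After 8 (swap(8, 5)): [0, 8, 3, 4, 2, 1, 9, 7, 6, 5]
After 9 (rotate_left(5, 8, k=1)): [0, 8, 3, 4, 2, 9, 7, 6, 1, 5]
After 10 (swap(9, 2)): [0, 8, 5, 4, 2, 9, 7, 6, 1, 3]
After 11 (reverse(5, 8)): [0, 8, 5, 4, 2, 1, 6, 7, 9, 3]
After 12 (swap(2, 5)): [0, 8, 1, 4, 2, 5, 6, 7, 9, 3]
After 13 (swap(1, 8)): [0, 9, 1, 4, 2, 5, 6, 7, 8, 3]
After 14 (swap(9, 3)): [0, 9, 1, 3, 2, 5, 6, 7, 8, 4]
After 15 (swap(2, 1)): [0, 1, 9, 3, 2, 5, 6, 7, 8, 4]
After 16 (swap(2, 9)): [0, 1, 4, 3, 2, 5, 6, 7, 8, 9]
After 17 (swap(4, 2)): [0, 1, 2, 3, 4, 5, 6, 7, 8, 9]

Answer: yes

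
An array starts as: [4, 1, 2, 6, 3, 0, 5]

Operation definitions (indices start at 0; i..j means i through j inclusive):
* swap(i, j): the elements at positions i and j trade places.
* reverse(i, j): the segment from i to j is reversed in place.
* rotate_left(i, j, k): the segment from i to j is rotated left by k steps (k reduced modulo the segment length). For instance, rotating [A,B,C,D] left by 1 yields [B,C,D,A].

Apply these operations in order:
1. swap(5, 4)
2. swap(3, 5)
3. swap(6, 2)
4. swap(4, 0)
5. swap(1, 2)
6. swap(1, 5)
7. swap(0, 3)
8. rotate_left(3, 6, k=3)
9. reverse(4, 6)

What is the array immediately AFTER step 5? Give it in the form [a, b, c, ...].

Answer: [0, 5, 1, 3, 4, 6, 2]

Derivation:
After 1 (swap(5, 4)): [4, 1, 2, 6, 0, 3, 5]
After 2 (swap(3, 5)): [4, 1, 2, 3, 0, 6, 5]
After 3 (swap(6, 2)): [4, 1, 5, 3, 0, 6, 2]
After 4 (swap(4, 0)): [0, 1, 5, 3, 4, 6, 2]
After 5 (swap(1, 2)): [0, 5, 1, 3, 4, 6, 2]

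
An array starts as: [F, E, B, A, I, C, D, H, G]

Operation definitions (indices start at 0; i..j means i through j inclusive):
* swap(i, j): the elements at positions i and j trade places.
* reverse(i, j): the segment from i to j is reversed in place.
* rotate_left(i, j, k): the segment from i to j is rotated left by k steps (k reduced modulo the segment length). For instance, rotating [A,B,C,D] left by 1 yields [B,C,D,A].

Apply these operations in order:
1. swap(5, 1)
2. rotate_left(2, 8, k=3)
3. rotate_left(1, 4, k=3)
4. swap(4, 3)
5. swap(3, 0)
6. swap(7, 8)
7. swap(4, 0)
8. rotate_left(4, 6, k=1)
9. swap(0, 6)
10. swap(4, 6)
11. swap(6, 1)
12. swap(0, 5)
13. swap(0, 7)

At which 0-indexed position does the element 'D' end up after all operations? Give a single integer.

Answer: 5

Derivation:
After 1 (swap(5, 1)): [F, C, B, A, I, E, D, H, G]
After 2 (rotate_left(2, 8, k=3)): [F, C, E, D, H, G, B, A, I]
After 3 (rotate_left(1, 4, k=3)): [F, H, C, E, D, G, B, A, I]
After 4 (swap(4, 3)): [F, H, C, D, E, G, B, A, I]
After 5 (swap(3, 0)): [D, H, C, F, E, G, B, A, I]
After 6 (swap(7, 8)): [D, H, C, F, E, G, B, I, A]
After 7 (swap(4, 0)): [E, H, C, F, D, G, B, I, A]
After 8 (rotate_left(4, 6, k=1)): [E, H, C, F, G, B, D, I, A]
After 9 (swap(0, 6)): [D, H, C, F, G, B, E, I, A]
After 10 (swap(4, 6)): [D, H, C, F, E, B, G, I, A]
After 11 (swap(6, 1)): [D, G, C, F, E, B, H, I, A]
After 12 (swap(0, 5)): [B, G, C, F, E, D, H, I, A]
After 13 (swap(0, 7)): [I, G, C, F, E, D, H, B, A]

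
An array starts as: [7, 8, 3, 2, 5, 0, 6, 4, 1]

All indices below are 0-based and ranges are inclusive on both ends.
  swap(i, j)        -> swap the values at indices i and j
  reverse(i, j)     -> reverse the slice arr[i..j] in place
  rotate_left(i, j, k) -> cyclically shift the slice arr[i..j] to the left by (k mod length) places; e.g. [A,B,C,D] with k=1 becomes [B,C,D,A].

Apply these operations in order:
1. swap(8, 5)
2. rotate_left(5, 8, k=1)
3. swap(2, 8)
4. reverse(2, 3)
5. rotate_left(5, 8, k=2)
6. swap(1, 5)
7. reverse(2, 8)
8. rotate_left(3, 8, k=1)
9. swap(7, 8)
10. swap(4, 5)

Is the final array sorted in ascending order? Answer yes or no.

After 1 (swap(8, 5)): [7, 8, 3, 2, 5, 1, 6, 4, 0]
After 2 (rotate_left(5, 8, k=1)): [7, 8, 3, 2, 5, 6, 4, 0, 1]
After 3 (swap(2, 8)): [7, 8, 1, 2, 5, 6, 4, 0, 3]
After 4 (reverse(2, 3)): [7, 8, 2, 1, 5, 6, 4, 0, 3]
After 5 (rotate_left(5, 8, k=2)): [7, 8, 2, 1, 5, 0, 3, 6, 4]
After 6 (swap(1, 5)): [7, 0, 2, 1, 5, 8, 3, 6, 4]
After 7 (reverse(2, 8)): [7, 0, 4, 6, 3, 8, 5, 1, 2]
After 8 (rotate_left(3, 8, k=1)): [7, 0, 4, 3, 8, 5, 1, 2, 6]
After 9 (swap(7, 8)): [7, 0, 4, 3, 8, 5, 1, 6, 2]
After 10 (swap(4, 5)): [7, 0, 4, 3, 5, 8, 1, 6, 2]

Answer: no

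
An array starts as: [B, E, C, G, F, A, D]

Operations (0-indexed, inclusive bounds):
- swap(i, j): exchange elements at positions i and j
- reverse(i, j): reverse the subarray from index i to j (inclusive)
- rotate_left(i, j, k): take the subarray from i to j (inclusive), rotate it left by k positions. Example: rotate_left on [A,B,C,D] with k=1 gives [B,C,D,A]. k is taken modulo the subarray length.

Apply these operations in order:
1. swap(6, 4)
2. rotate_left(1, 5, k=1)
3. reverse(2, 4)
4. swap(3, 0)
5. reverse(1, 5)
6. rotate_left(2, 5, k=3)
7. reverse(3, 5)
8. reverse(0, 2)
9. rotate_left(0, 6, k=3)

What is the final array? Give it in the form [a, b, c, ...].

Answer: [A, B, G, F, C, E, D]

Derivation:
After 1 (swap(6, 4)): [B, E, C, G, D, A, F]
After 2 (rotate_left(1, 5, k=1)): [B, C, G, D, A, E, F]
After 3 (reverse(2, 4)): [B, C, A, D, G, E, F]
After 4 (swap(3, 0)): [D, C, A, B, G, E, F]
After 5 (reverse(1, 5)): [D, E, G, B, A, C, F]
After 6 (rotate_left(2, 5, k=3)): [D, E, C, G, B, A, F]
After 7 (reverse(3, 5)): [D, E, C, A, B, G, F]
After 8 (reverse(0, 2)): [C, E, D, A, B, G, F]
After 9 (rotate_left(0, 6, k=3)): [A, B, G, F, C, E, D]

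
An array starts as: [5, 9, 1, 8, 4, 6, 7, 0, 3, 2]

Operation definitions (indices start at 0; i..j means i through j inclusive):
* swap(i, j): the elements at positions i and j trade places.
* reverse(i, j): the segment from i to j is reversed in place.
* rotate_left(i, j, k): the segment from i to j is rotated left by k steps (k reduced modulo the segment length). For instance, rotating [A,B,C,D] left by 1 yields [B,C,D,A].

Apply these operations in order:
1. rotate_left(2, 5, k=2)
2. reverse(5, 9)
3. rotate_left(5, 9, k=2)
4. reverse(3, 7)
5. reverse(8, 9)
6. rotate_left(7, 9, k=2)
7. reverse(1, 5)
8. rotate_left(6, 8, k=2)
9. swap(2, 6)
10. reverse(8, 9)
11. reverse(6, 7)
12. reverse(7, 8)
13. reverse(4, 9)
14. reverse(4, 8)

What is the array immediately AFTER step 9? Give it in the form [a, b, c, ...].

After 1 (rotate_left(2, 5, k=2)): [5, 9, 4, 6, 1, 8, 7, 0, 3, 2]
After 2 (reverse(5, 9)): [5, 9, 4, 6, 1, 2, 3, 0, 7, 8]
After 3 (rotate_left(5, 9, k=2)): [5, 9, 4, 6, 1, 0, 7, 8, 2, 3]
After 4 (reverse(3, 7)): [5, 9, 4, 8, 7, 0, 1, 6, 2, 3]
After 5 (reverse(8, 9)): [5, 9, 4, 8, 7, 0, 1, 6, 3, 2]
After 6 (rotate_left(7, 9, k=2)): [5, 9, 4, 8, 7, 0, 1, 2, 6, 3]
After 7 (reverse(1, 5)): [5, 0, 7, 8, 4, 9, 1, 2, 6, 3]
After 8 (rotate_left(6, 8, k=2)): [5, 0, 7, 8, 4, 9, 6, 1, 2, 3]
After 9 (swap(2, 6)): [5, 0, 6, 8, 4, 9, 7, 1, 2, 3]

Answer: [5, 0, 6, 8, 4, 9, 7, 1, 2, 3]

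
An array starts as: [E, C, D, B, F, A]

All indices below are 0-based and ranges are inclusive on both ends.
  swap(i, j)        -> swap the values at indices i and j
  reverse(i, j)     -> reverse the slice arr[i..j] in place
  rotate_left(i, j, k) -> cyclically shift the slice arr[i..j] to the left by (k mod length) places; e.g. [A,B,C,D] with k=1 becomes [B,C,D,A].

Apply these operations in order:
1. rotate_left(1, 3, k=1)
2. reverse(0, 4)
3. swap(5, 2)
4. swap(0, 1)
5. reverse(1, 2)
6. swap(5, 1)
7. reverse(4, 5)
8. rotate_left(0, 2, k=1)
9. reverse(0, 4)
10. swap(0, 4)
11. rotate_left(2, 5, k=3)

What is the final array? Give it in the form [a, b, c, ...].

After 1 (rotate_left(1, 3, k=1)): [E, D, B, C, F, A]
After 2 (reverse(0, 4)): [F, C, B, D, E, A]
After 3 (swap(5, 2)): [F, C, A, D, E, B]
After 4 (swap(0, 1)): [C, F, A, D, E, B]
After 5 (reverse(1, 2)): [C, A, F, D, E, B]
After 6 (swap(5, 1)): [C, B, F, D, E, A]
After 7 (reverse(4, 5)): [C, B, F, D, A, E]
After 8 (rotate_left(0, 2, k=1)): [B, F, C, D, A, E]
After 9 (reverse(0, 4)): [A, D, C, F, B, E]
After 10 (swap(0, 4)): [B, D, C, F, A, E]
After 11 (rotate_left(2, 5, k=3)): [B, D, E, C, F, A]

Answer: [B, D, E, C, F, A]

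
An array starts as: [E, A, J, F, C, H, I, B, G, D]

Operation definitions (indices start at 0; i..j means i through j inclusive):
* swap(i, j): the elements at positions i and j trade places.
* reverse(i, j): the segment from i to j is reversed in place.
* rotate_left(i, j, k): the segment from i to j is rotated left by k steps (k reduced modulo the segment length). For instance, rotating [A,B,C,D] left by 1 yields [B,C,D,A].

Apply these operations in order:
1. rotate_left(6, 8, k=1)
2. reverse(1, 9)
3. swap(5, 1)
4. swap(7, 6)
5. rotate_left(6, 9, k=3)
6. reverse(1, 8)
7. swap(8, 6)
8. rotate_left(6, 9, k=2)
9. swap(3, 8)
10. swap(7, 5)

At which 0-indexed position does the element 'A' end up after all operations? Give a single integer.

After 1 (rotate_left(6, 8, k=1)): [E, A, J, F, C, H, B, G, I, D]
After 2 (reverse(1, 9)): [E, D, I, G, B, H, C, F, J, A]
After 3 (swap(5, 1)): [E, H, I, G, B, D, C, F, J, A]
After 4 (swap(7, 6)): [E, H, I, G, B, D, F, C, J, A]
After 5 (rotate_left(6, 9, k=3)): [E, H, I, G, B, D, A, F, C, J]
After 6 (reverse(1, 8)): [E, C, F, A, D, B, G, I, H, J]
After 7 (swap(8, 6)): [E, C, F, A, D, B, H, I, G, J]
After 8 (rotate_left(6, 9, k=2)): [E, C, F, A, D, B, G, J, H, I]
After 9 (swap(3, 8)): [E, C, F, H, D, B, G, J, A, I]
After 10 (swap(7, 5)): [E, C, F, H, D, J, G, B, A, I]

Answer: 8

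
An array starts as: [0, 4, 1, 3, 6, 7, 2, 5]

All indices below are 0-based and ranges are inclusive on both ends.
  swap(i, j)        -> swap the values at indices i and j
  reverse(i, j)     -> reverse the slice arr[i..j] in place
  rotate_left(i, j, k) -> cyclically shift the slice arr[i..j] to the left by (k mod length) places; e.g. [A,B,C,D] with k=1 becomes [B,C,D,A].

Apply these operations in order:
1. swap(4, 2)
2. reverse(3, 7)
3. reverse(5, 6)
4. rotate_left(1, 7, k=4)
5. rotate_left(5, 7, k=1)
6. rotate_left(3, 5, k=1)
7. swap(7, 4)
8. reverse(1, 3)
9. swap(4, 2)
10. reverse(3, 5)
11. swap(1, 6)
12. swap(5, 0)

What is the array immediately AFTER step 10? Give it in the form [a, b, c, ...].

Answer: [0, 4, 6, 3, 7, 1, 2, 5]

Derivation:
After 1 (swap(4, 2)): [0, 4, 6, 3, 1, 7, 2, 5]
After 2 (reverse(3, 7)): [0, 4, 6, 5, 2, 7, 1, 3]
After 3 (reverse(5, 6)): [0, 4, 6, 5, 2, 1, 7, 3]
After 4 (rotate_left(1, 7, k=4)): [0, 1, 7, 3, 4, 6, 5, 2]
After 5 (rotate_left(5, 7, k=1)): [0, 1, 7, 3, 4, 5, 2, 6]
After 6 (rotate_left(3, 5, k=1)): [0, 1, 7, 4, 5, 3, 2, 6]
After 7 (swap(7, 4)): [0, 1, 7, 4, 6, 3, 2, 5]
After 8 (reverse(1, 3)): [0, 4, 7, 1, 6, 3, 2, 5]
After 9 (swap(4, 2)): [0, 4, 6, 1, 7, 3, 2, 5]
After 10 (reverse(3, 5)): [0, 4, 6, 3, 7, 1, 2, 5]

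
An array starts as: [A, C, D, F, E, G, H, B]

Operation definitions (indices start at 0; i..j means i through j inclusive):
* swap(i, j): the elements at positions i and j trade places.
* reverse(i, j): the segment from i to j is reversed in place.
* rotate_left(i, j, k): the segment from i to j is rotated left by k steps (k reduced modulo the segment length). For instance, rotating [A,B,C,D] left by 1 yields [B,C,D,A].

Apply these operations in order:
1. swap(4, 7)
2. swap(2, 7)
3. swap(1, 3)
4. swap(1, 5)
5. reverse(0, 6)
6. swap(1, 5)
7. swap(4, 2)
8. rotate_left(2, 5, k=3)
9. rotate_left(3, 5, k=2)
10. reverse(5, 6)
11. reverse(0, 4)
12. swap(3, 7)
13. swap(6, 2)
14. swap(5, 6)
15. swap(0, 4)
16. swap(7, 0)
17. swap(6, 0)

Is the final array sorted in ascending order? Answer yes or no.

Answer: yes

Derivation:
After 1 (swap(4, 7)): [A, C, D, F, B, G, H, E]
After 2 (swap(2, 7)): [A, C, E, F, B, G, H, D]
After 3 (swap(1, 3)): [A, F, E, C, B, G, H, D]
After 4 (swap(1, 5)): [A, G, E, C, B, F, H, D]
After 5 (reverse(0, 6)): [H, F, B, C, E, G, A, D]
After 6 (swap(1, 5)): [H, G, B, C, E, F, A, D]
After 7 (swap(4, 2)): [H, G, E, C, B, F, A, D]
After 8 (rotate_left(2, 5, k=3)): [H, G, F, E, C, B, A, D]
After 9 (rotate_left(3, 5, k=2)): [H, G, F, B, E, C, A, D]
After 10 (reverse(5, 6)): [H, G, F, B, E, A, C, D]
After 11 (reverse(0, 4)): [E, B, F, G, H, A, C, D]
After 12 (swap(3, 7)): [E, B, F, D, H, A, C, G]
After 13 (swap(6, 2)): [E, B, C, D, H, A, F, G]
After 14 (swap(5, 6)): [E, B, C, D, H, F, A, G]
After 15 (swap(0, 4)): [H, B, C, D, E, F, A, G]
After 16 (swap(7, 0)): [G, B, C, D, E, F, A, H]
After 17 (swap(6, 0)): [A, B, C, D, E, F, G, H]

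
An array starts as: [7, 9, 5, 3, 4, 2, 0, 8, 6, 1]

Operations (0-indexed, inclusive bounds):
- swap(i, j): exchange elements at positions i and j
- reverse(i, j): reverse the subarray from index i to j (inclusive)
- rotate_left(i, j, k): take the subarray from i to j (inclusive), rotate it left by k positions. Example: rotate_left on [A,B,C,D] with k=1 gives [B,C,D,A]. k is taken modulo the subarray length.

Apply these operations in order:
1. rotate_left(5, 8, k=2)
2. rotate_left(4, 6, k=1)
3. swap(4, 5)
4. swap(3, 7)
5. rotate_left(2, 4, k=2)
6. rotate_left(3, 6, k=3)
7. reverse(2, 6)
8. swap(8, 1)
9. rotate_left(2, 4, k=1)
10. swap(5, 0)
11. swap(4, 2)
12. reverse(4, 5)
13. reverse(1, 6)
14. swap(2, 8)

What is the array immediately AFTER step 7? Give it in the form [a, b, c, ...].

After 1 (rotate_left(5, 8, k=2)): [7, 9, 5, 3, 4, 8, 6, 2, 0, 1]
After 2 (rotate_left(4, 6, k=1)): [7, 9, 5, 3, 8, 6, 4, 2, 0, 1]
After 3 (swap(4, 5)): [7, 9, 5, 3, 6, 8, 4, 2, 0, 1]
After 4 (swap(3, 7)): [7, 9, 5, 2, 6, 8, 4, 3, 0, 1]
After 5 (rotate_left(2, 4, k=2)): [7, 9, 6, 5, 2, 8, 4, 3, 0, 1]
After 6 (rotate_left(3, 6, k=3)): [7, 9, 6, 4, 5, 2, 8, 3, 0, 1]
After 7 (reverse(2, 6)): [7, 9, 8, 2, 5, 4, 6, 3, 0, 1]

Answer: [7, 9, 8, 2, 5, 4, 6, 3, 0, 1]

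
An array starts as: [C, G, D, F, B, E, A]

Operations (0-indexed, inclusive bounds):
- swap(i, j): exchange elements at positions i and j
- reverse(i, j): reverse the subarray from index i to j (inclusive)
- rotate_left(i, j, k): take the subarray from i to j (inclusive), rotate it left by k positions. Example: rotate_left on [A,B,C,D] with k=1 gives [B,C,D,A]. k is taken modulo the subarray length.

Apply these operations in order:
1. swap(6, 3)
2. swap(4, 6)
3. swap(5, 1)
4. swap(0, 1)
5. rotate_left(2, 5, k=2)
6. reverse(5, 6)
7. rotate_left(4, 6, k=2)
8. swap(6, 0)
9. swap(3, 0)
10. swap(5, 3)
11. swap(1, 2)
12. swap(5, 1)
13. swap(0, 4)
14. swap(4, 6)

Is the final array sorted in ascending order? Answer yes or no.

After 1 (swap(6, 3)): [C, G, D, A, B, E, F]
After 2 (swap(4, 6)): [C, G, D, A, F, E, B]
After 3 (swap(5, 1)): [C, E, D, A, F, G, B]
After 4 (swap(0, 1)): [E, C, D, A, F, G, B]
After 5 (rotate_left(2, 5, k=2)): [E, C, F, G, D, A, B]
After 6 (reverse(5, 6)): [E, C, F, G, D, B, A]
After 7 (rotate_left(4, 6, k=2)): [E, C, F, G, A, D, B]
After 8 (swap(6, 0)): [B, C, F, G, A, D, E]
After 9 (swap(3, 0)): [G, C, F, B, A, D, E]
After 10 (swap(5, 3)): [G, C, F, D, A, B, E]
After 11 (swap(1, 2)): [G, F, C, D, A, B, E]
After 12 (swap(5, 1)): [G, B, C, D, A, F, E]
After 13 (swap(0, 4)): [A, B, C, D, G, F, E]
After 14 (swap(4, 6)): [A, B, C, D, E, F, G]

Answer: yes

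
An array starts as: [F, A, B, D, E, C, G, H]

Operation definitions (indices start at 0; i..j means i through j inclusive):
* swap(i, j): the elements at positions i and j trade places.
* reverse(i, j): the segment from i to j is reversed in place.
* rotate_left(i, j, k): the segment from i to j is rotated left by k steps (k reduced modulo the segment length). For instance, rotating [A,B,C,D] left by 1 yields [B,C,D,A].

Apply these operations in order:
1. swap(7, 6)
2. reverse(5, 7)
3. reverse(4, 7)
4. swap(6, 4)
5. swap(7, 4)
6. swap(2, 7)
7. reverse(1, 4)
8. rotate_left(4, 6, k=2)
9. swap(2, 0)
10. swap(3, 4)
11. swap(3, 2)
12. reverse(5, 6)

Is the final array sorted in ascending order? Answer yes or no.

After 1 (swap(7, 6)): [F, A, B, D, E, C, H, G]
After 2 (reverse(5, 7)): [F, A, B, D, E, G, H, C]
After 3 (reverse(4, 7)): [F, A, B, D, C, H, G, E]
After 4 (swap(6, 4)): [F, A, B, D, G, H, C, E]
After 5 (swap(7, 4)): [F, A, B, D, E, H, C, G]
After 6 (swap(2, 7)): [F, A, G, D, E, H, C, B]
After 7 (reverse(1, 4)): [F, E, D, G, A, H, C, B]
After 8 (rotate_left(4, 6, k=2)): [F, E, D, G, C, A, H, B]
After 9 (swap(2, 0)): [D, E, F, G, C, A, H, B]
After 10 (swap(3, 4)): [D, E, F, C, G, A, H, B]
After 11 (swap(3, 2)): [D, E, C, F, G, A, H, B]
After 12 (reverse(5, 6)): [D, E, C, F, G, H, A, B]

Answer: no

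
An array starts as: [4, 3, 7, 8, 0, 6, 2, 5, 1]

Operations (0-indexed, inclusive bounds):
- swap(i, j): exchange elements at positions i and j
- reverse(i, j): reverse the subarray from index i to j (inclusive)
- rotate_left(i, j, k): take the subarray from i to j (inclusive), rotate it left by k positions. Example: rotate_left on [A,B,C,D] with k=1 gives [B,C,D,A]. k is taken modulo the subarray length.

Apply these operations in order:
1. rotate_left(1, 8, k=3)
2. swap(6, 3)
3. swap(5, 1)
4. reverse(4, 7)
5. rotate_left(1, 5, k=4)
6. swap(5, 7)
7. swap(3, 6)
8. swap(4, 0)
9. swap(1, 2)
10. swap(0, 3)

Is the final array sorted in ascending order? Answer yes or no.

After 1 (rotate_left(1, 8, k=3)): [4, 0, 6, 2, 5, 1, 3, 7, 8]
After 2 (swap(6, 3)): [4, 0, 6, 3, 5, 1, 2, 7, 8]
After 3 (swap(5, 1)): [4, 1, 6, 3, 5, 0, 2, 7, 8]
After 4 (reverse(4, 7)): [4, 1, 6, 3, 7, 2, 0, 5, 8]
After 5 (rotate_left(1, 5, k=4)): [4, 2, 1, 6, 3, 7, 0, 5, 8]
After 6 (swap(5, 7)): [4, 2, 1, 6, 3, 5, 0, 7, 8]
After 7 (swap(3, 6)): [4, 2, 1, 0, 3, 5, 6, 7, 8]
After 8 (swap(4, 0)): [3, 2, 1, 0, 4, 5, 6, 7, 8]
After 9 (swap(1, 2)): [3, 1, 2, 0, 4, 5, 6, 7, 8]
After 10 (swap(0, 3)): [0, 1, 2, 3, 4, 5, 6, 7, 8]

Answer: yes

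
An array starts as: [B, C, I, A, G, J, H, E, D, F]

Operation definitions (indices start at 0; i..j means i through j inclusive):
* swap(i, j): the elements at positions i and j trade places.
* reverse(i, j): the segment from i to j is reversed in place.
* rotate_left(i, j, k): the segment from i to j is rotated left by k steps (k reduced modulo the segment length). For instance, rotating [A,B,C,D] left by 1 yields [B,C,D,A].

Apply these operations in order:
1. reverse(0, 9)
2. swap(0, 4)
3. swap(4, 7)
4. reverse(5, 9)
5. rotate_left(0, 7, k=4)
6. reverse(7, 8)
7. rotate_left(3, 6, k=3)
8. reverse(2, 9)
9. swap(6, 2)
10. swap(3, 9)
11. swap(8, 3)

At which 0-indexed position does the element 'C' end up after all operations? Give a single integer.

Answer: 8

Derivation:
After 1 (reverse(0, 9)): [F, D, E, H, J, G, A, I, C, B]
After 2 (swap(0, 4)): [J, D, E, H, F, G, A, I, C, B]
After 3 (swap(4, 7)): [J, D, E, H, I, G, A, F, C, B]
After 4 (reverse(5, 9)): [J, D, E, H, I, B, C, F, A, G]
After 5 (rotate_left(0, 7, k=4)): [I, B, C, F, J, D, E, H, A, G]
After 6 (reverse(7, 8)): [I, B, C, F, J, D, E, A, H, G]
After 7 (rotate_left(3, 6, k=3)): [I, B, C, E, F, J, D, A, H, G]
After 8 (reverse(2, 9)): [I, B, G, H, A, D, J, F, E, C]
After 9 (swap(6, 2)): [I, B, J, H, A, D, G, F, E, C]
After 10 (swap(3, 9)): [I, B, J, C, A, D, G, F, E, H]
After 11 (swap(8, 3)): [I, B, J, E, A, D, G, F, C, H]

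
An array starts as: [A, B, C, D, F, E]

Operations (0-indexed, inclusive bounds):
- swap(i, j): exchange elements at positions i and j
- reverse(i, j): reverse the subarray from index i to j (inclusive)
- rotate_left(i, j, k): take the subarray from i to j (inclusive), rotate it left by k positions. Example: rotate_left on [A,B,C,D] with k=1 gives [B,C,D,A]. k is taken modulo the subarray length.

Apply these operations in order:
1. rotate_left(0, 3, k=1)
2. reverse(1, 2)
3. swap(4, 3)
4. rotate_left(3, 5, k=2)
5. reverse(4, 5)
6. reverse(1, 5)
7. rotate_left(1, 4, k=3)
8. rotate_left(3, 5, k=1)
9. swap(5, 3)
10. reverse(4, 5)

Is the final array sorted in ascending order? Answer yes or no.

After 1 (rotate_left(0, 3, k=1)): [B, C, D, A, F, E]
After 2 (reverse(1, 2)): [B, D, C, A, F, E]
After 3 (swap(4, 3)): [B, D, C, F, A, E]
After 4 (rotate_left(3, 5, k=2)): [B, D, C, E, F, A]
After 5 (reverse(4, 5)): [B, D, C, E, A, F]
After 6 (reverse(1, 5)): [B, F, A, E, C, D]
After 7 (rotate_left(1, 4, k=3)): [B, C, F, A, E, D]
After 8 (rotate_left(3, 5, k=1)): [B, C, F, E, D, A]
After 9 (swap(5, 3)): [B, C, F, A, D, E]
After 10 (reverse(4, 5)): [B, C, F, A, E, D]

Answer: no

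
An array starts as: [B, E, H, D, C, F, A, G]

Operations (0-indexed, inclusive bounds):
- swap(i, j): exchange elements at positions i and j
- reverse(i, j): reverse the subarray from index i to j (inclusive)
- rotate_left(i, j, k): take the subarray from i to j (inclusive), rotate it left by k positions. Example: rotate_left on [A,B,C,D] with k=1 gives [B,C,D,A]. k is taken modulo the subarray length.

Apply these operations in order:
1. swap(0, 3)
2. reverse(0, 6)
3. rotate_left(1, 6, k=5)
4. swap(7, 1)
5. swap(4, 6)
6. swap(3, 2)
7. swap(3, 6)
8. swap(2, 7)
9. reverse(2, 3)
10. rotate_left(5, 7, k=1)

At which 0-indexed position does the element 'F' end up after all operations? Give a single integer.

Answer: 5

Derivation:
After 1 (swap(0, 3)): [D, E, H, B, C, F, A, G]
After 2 (reverse(0, 6)): [A, F, C, B, H, E, D, G]
After 3 (rotate_left(1, 6, k=5)): [A, D, F, C, B, H, E, G]
After 4 (swap(7, 1)): [A, G, F, C, B, H, E, D]
After 5 (swap(4, 6)): [A, G, F, C, E, H, B, D]
After 6 (swap(3, 2)): [A, G, C, F, E, H, B, D]
After 7 (swap(3, 6)): [A, G, C, B, E, H, F, D]
After 8 (swap(2, 7)): [A, G, D, B, E, H, F, C]
After 9 (reverse(2, 3)): [A, G, B, D, E, H, F, C]
After 10 (rotate_left(5, 7, k=1)): [A, G, B, D, E, F, C, H]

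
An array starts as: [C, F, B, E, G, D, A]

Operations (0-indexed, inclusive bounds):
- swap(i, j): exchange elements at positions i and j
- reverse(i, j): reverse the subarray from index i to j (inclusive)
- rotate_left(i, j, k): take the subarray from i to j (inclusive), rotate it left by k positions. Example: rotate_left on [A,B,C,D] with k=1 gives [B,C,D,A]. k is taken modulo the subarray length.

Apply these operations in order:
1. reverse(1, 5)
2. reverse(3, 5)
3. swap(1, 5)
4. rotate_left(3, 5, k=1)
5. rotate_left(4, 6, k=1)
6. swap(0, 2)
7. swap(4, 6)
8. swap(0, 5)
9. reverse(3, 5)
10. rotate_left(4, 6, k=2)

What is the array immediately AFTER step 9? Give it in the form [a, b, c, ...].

After 1 (reverse(1, 5)): [C, D, G, E, B, F, A]
After 2 (reverse(3, 5)): [C, D, G, F, B, E, A]
After 3 (swap(1, 5)): [C, E, G, F, B, D, A]
After 4 (rotate_left(3, 5, k=1)): [C, E, G, B, D, F, A]
After 5 (rotate_left(4, 6, k=1)): [C, E, G, B, F, A, D]
After 6 (swap(0, 2)): [G, E, C, B, F, A, D]
After 7 (swap(4, 6)): [G, E, C, B, D, A, F]
After 8 (swap(0, 5)): [A, E, C, B, D, G, F]
After 9 (reverse(3, 5)): [A, E, C, G, D, B, F]

Answer: [A, E, C, G, D, B, F]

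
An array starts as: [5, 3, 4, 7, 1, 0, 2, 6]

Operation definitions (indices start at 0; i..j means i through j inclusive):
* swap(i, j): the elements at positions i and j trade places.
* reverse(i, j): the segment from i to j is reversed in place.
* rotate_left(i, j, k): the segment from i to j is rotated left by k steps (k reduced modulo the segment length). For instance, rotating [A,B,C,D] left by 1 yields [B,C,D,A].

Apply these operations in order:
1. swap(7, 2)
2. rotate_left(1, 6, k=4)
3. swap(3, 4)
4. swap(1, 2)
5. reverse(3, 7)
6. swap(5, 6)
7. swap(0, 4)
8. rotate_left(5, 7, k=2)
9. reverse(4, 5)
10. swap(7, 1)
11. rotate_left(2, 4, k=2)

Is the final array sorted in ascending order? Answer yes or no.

After 1 (swap(7, 2)): [5, 3, 6, 7, 1, 0, 2, 4]
After 2 (rotate_left(1, 6, k=4)): [5, 0, 2, 3, 6, 7, 1, 4]
After 3 (swap(3, 4)): [5, 0, 2, 6, 3, 7, 1, 4]
After 4 (swap(1, 2)): [5, 2, 0, 6, 3, 7, 1, 4]
After 5 (reverse(3, 7)): [5, 2, 0, 4, 1, 7, 3, 6]
After 6 (swap(5, 6)): [5, 2, 0, 4, 1, 3, 7, 6]
After 7 (swap(0, 4)): [1, 2, 0, 4, 5, 3, 7, 6]
After 8 (rotate_left(5, 7, k=2)): [1, 2, 0, 4, 5, 6, 3, 7]
After 9 (reverse(4, 5)): [1, 2, 0, 4, 6, 5, 3, 7]
After 10 (swap(7, 1)): [1, 7, 0, 4, 6, 5, 3, 2]
After 11 (rotate_left(2, 4, k=2)): [1, 7, 6, 0, 4, 5, 3, 2]

Answer: no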